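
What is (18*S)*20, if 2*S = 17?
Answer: 3060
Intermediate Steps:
S = 17/2 (S = (1/2)*17 = 17/2 ≈ 8.5000)
(18*S)*20 = (18*(17/2))*20 = 153*20 = 3060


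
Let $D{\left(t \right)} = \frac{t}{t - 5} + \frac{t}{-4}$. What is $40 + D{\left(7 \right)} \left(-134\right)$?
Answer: $- \frac{389}{2} \approx -194.5$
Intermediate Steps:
$D{\left(t \right)} = - \frac{t}{4} + \frac{t}{-5 + t}$ ($D{\left(t \right)} = \frac{t}{-5 + t} + t \left(- \frac{1}{4}\right) = \frac{t}{-5 + t} - \frac{t}{4} = - \frac{t}{4} + \frac{t}{-5 + t}$)
$40 + D{\left(7 \right)} \left(-134\right) = 40 + \frac{1}{4} \cdot 7 \frac{1}{-5 + 7} \left(9 - 7\right) \left(-134\right) = 40 + \frac{1}{4} \cdot 7 \cdot \frac{1}{2} \left(9 - 7\right) \left(-134\right) = 40 + \frac{1}{4} \cdot 7 \cdot \frac{1}{2} \cdot 2 \left(-134\right) = 40 + \frac{7}{4} \left(-134\right) = 40 - \frac{469}{2} = - \frac{389}{2}$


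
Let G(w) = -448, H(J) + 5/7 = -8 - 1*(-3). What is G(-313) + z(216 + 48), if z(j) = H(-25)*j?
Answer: -13696/7 ≈ -1956.6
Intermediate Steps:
H(J) = -40/7 (H(J) = -5/7 + (-8 - 1*(-3)) = -5/7 + (-8 + 3) = -5/7 - 5 = -40/7)
z(j) = -40*j/7
G(-313) + z(216 + 48) = -448 - 40*(216 + 48)/7 = -448 - 40/7*264 = -448 - 10560/7 = -13696/7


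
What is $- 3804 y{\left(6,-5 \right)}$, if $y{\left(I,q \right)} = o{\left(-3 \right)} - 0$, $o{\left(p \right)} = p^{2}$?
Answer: $-34236$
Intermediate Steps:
$y{\left(I,q \right)} = 9$ ($y{\left(I,q \right)} = \left(-3\right)^{2} - 0 = 9 + 0 = 9$)
$- 3804 y{\left(6,-5 \right)} = \left(-3804\right) 9 = -34236$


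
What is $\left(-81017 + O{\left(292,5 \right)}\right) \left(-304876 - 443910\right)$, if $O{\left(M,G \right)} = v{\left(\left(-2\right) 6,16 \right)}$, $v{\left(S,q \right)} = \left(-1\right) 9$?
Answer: $60671134436$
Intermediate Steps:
$v{\left(S,q \right)} = -9$
$O{\left(M,G \right)} = -9$
$\left(-81017 + O{\left(292,5 \right)}\right) \left(-304876 - 443910\right) = \left(-81017 - 9\right) \left(-304876 - 443910\right) = \left(-81026\right) \left(-748786\right) = 60671134436$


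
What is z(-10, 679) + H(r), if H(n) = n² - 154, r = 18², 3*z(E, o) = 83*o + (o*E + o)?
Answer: 364712/3 ≈ 1.2157e+5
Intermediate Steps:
z(E, o) = 28*o + E*o/3 (z(E, o) = (83*o + (o*E + o))/3 = (83*o + (E*o + o))/3 = (83*o + (o + E*o))/3 = (84*o + E*o)/3 = 28*o + E*o/3)
r = 324
H(n) = -154 + n²
z(-10, 679) + H(r) = (⅓)*679*(84 - 10) + (-154 + 324²) = (⅓)*679*74 + (-154 + 104976) = 50246/3 + 104822 = 364712/3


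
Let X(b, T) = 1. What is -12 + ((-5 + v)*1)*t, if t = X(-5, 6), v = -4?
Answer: -21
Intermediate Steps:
t = 1
-12 + ((-5 + v)*1)*t = -12 + ((-5 - 4)*1)*1 = -12 - 9*1*1 = -12 - 9*1 = -12 - 9 = -21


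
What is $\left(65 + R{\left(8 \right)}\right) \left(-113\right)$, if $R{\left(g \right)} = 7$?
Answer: $-8136$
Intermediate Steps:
$\left(65 + R{\left(8 \right)}\right) \left(-113\right) = \left(65 + 7\right) \left(-113\right) = 72 \left(-113\right) = -8136$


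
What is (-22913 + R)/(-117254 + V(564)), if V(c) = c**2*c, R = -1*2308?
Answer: -25221/179288890 ≈ -0.00014067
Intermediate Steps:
R = -2308
V(c) = c**3
(-22913 + R)/(-117254 + V(564)) = (-22913 - 2308)/(-117254 + 564**3) = -25221/(-117254 + 179406144) = -25221/179288890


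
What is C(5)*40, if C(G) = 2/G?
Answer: 16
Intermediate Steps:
C(5)*40 = (2/5)*40 = 16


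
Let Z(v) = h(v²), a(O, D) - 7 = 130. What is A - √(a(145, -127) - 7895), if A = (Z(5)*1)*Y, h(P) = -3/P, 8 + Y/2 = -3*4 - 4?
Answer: 144/25 - 3*I*√862 ≈ 5.76 - 88.079*I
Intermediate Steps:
a(O, D) = 137 (a(O, D) = 7 + 130 = 137)
Y = -48 (Y = -16 + 2*(-3*4 - 4) = -16 + 2*(-12 - 4) = -16 + 2*(-16) = -16 - 32 = -48)
Z(v) = -3/v²
A = 144/25 (A = (-3/5²*1)*(-48) = (-3*1/25*1)*(-48) = -3/25*1*(-48) = -3/25*(-48) = 144/25 ≈ 5.7600)
A - √(a(145, -127) - 7895) = 144/25 - √(137 - 7895) = 144/25 - √(-7758) = 144/25 - 3*I*√862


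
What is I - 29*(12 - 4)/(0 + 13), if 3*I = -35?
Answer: -1151/39 ≈ -29.513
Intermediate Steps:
I = -35/3 (I = (⅓)*(-35) = -35/3 ≈ -11.667)
I - 29*(12 - 4)/(0 + 13) = -35/3 - 29*(12 - 4)/(0 + 13) = -35/3 - 232/13 = -1151/39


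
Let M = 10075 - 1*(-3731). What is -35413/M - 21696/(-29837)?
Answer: -757082705/411929622 ≈ -1.8379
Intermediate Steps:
M = 13806 (M = 10075 + 3731 = 13806)
-35413/M - 21696/(-29837) = -35413/13806 - 21696/(-29837) = -35413*1/13806 - 21696*(-1/29837) = -35413/13806 + 21696/29837 = -757082705/411929622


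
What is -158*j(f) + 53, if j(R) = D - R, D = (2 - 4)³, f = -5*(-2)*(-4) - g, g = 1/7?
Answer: -35179/7 ≈ -5025.6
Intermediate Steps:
g = ⅐ ≈ 0.14286
f = -281/7 (f = -5*(-2)*(-4) - 1*⅐ = 10*(-4) - ⅐ = -40 - ⅐ = -281/7 ≈ -40.143)
D = -8 (D = (-2)³ = -8)
j(R) = -8 - R
-158*j(f) + 53 = -158*(-8 - 1*(-281/7)) + 53 = -158*(-8 + 281/7) + 53 = -158*225/7 + 53 = -35550/7 + 53 = -35179/7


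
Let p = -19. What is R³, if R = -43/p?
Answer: 79507/6859 ≈ 11.592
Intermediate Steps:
R = 43/19 (R = -43/(-19) = -43*(-1/19) = 43/19 ≈ 2.2632)
R³ = (43/19)³ = 79507/6859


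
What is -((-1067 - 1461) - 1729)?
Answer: 4257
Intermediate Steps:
-((-1067 - 1461) - 1729) = -(-2528 - 1729) = -1*(-4257) = 4257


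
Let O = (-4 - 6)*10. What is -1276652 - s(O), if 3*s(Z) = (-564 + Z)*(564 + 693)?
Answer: -998436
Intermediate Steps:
O = -100 (O = -10*10 = -100)
s(Z) = -236316 + 419*Z (s(Z) = ((-564 + Z)*(564 + 693))/3 = ((-564 + Z)*1257)/3 = (-708948 + 1257*Z)/3 = -236316 + 419*Z)
-1276652 - s(O) = -1276652 - (-236316 + 419*(-100)) = -1276652 - (-236316 - 41900) = -1276652 - 1*(-278216) = -1276652 + 278216 = -998436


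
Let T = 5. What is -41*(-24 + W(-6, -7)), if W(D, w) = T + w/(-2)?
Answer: 1271/2 ≈ 635.50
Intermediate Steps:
W(D, w) = 5 - w/2 (W(D, w) = 5 + w/(-2) = 5 + w*(-½) = 5 - w/2)
-41*(-24 + W(-6, -7)) = -41*(-24 + (5 - ½*(-7))) = -41*(-24 + (5 + 7/2)) = -41*(-24 + 17/2) = -41*(-31/2) = 1271/2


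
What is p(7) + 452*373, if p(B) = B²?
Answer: 168645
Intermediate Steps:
p(7) + 452*373 = 7² + 452*373 = 49 + 168596 = 168645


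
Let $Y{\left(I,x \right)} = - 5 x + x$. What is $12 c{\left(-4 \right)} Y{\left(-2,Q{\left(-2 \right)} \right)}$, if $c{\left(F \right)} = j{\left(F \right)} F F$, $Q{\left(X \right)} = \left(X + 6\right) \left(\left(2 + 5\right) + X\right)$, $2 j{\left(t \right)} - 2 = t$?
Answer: $15360$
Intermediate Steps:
$j{\left(t \right)} = 1 + \frac{t}{2}$
$Q{\left(X \right)} = \left(6 + X\right) \left(7 + X\right)$
$c{\left(F \right)} = F^{2} \left(1 + \frac{F}{2}\right)$ ($c{\left(F \right)} = \left(1 + \frac{F}{2}\right) F F = F \left(1 + \frac{F}{2}\right) F = F^{2} \left(1 + \frac{F}{2}\right)$)
$Y{\left(I,x \right)} = - 4 x$
$12 c{\left(-4 \right)} Y{\left(-2,Q{\left(-2 \right)} \right)} = 12 \frac{\left(-4\right)^{2} \left(2 - 4\right)}{2} \left(- 4 \left(42 + \left(-2\right)^{2} + 13 \left(-2\right)\right)\right) = 12 \cdot \frac{1}{2} \cdot 16 \left(-2\right) \left(- 4 \left(42 + 4 - 26\right)\right) = 12 \left(-16\right) \left(\left(-4\right) 20\right) = \left(-192\right) \left(-80\right) = 15360$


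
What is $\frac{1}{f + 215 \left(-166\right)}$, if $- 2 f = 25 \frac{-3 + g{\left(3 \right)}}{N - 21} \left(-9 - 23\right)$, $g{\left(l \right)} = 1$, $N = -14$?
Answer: $- \frac{7}{249670} \approx -2.8037 \cdot 10^{-5}$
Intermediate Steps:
$f = \frac{160}{7}$ ($f = - \frac{25 \frac{-3 + 1}{-14 - 21} \left(-9 - 23\right)}{2} = - \frac{25 \left(- \frac{2}{-35}\right) \left(-9 - 23\right)}{2} = - \frac{25 \left(\left(-2\right) \left(- \frac{1}{35}\right)\right) \left(-32\right)}{2} = - \frac{25 \cdot \frac{2}{35} \left(-32\right)}{2} = - \frac{\frac{10}{7} \left(-32\right)}{2} = \left(- \frac{1}{2}\right) \left(- \frac{320}{7}\right) = \frac{160}{7} \approx 22.857$)
$\frac{1}{f + 215 \left(-166\right)} = \frac{1}{\frac{160}{7} + 215 \left(-166\right)} = \frac{1}{\frac{160}{7} - 35690} = \frac{1}{- \frac{249670}{7}} = - \frac{7}{249670}$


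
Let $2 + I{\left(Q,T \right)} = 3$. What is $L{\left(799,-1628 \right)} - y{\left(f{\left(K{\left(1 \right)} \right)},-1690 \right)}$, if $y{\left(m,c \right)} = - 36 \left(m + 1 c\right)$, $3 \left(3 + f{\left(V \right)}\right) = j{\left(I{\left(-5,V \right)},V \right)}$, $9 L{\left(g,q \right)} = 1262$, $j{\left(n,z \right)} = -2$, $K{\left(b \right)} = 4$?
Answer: $- \frac{547486}{9} \approx -60832.0$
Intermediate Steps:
$I{\left(Q,T \right)} = 1$ ($I{\left(Q,T \right)} = -2 + 3 = 1$)
$L{\left(g,q \right)} = \frac{1262}{9}$ ($L{\left(g,q \right)} = \frac{1}{9} \cdot 1262 = \frac{1262}{9}$)
$f{\left(V \right)} = - \frac{11}{3}$ ($f{\left(V \right)} = -3 + \frac{1}{3} \left(-2\right) = -3 - \frac{2}{3} = - \frac{11}{3}$)
$y{\left(m,c \right)} = - 36 c - 36 m$ ($y{\left(m,c \right)} = - 36 \left(m + c\right) = - 36 \left(c + m\right) = - 36 c - 36 m$)
$L{\left(799,-1628 \right)} - y{\left(f{\left(K{\left(1 \right)} \right)},-1690 \right)} = \frac{1262}{9} - \left(\left(-36\right) \left(-1690\right) - -132\right) = \frac{1262}{9} - \left(60840 + 132\right) = \frac{1262}{9} - 60972 = - \frac{547486}{9}$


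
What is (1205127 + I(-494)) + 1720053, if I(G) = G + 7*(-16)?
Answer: 2924574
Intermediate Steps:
I(G) = -112 + G (I(G) = G - 112 = -112 + G)
(1205127 + I(-494)) + 1720053 = (1205127 + (-112 - 494)) + 1720053 = (1205127 - 606) + 1720053 = 1204521 + 1720053 = 2924574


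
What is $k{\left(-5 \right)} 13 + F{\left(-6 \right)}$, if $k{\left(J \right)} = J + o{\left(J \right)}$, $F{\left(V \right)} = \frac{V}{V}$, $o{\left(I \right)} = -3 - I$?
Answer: $-38$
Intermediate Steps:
$F{\left(V \right)} = 1$
$k{\left(J \right)} = -3$ ($k{\left(J \right)} = J - \left(3 + J\right) = -3$)
$k{\left(-5 \right)} 13 + F{\left(-6 \right)} = \left(-3\right) 13 + 1 = -39 + 1 = -38$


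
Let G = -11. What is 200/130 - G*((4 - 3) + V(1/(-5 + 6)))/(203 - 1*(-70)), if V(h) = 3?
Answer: 464/273 ≈ 1.6996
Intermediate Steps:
200/130 - G*((4 - 3) + V(1/(-5 + 6)))/(203 - 1*(-70)) = 200/130 - (-11*((4 - 3) + 3))/(203 - 1*(-70)) = 200*(1/130) - (-11*(1 + 3))/(203 + 70) = 20/13 - (-11*4)/273 = 20/13 - (-44)/273 = 20/13 - 1*(-44/273) = 20/13 + 44/273 = 464/273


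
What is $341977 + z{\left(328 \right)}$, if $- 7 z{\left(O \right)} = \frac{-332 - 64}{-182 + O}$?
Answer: $\frac{174750445}{511} \approx 3.4198 \cdot 10^{5}$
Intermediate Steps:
$z{\left(O \right)} = \frac{396}{7 \left(-182 + O\right)}$ ($z{\left(O \right)} = - \frac{\left(-332 - 64\right) \frac{1}{-182 + O}}{7} = - \frac{\left(-396\right) \frac{1}{-182 + O}}{7} = \frac{396}{7 \left(-182 + O\right)}$)
$341977 + z{\left(328 \right)} = 341977 + \frac{396}{7 \left(-182 + 328\right)} = 341977 + \frac{396}{7 \cdot 146} = 341977 + \frac{396}{7} \cdot \frac{1}{146} = 341977 + \frac{198}{511} = \frac{174750445}{511}$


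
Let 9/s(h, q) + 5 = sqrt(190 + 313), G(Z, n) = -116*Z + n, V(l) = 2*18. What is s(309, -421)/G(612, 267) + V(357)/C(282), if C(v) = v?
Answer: 13522479/105927190 - 3*sqrt(503)/11268850 ≈ 0.12765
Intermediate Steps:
V(l) = 36
G(Z, n) = n - 116*Z
s(h, q) = 9/(-5 + sqrt(503)) (s(h, q) = 9/(-5 + sqrt(190 + 313)) = 9/(-5 + sqrt(503)))
s(309, -421)/G(612, 267) + V(357)/C(282) = (45/478 + 9*sqrt(503)/478)/(267 - 116*612) + 36/282 = (45/478 + 9*sqrt(503)/478)/(267 - 70992) + 36*(1/282) = (45/478 + 9*sqrt(503)/478)/(-70725) + 6/47 = (45/478 + 9*sqrt(503)/478)*(-1/70725) + 6/47 = (-3/2253770 - 3*sqrt(503)/11268850) + 6/47 = 13522479/105927190 - 3*sqrt(503)/11268850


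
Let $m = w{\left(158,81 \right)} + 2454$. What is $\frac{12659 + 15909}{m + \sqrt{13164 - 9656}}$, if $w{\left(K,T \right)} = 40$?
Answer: $\frac{4453037}{388533} - \frac{3571 \sqrt{877}}{388533} \approx 11.189$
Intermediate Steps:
$m = 2494$ ($m = 40 + 2454 = 2494$)
$\frac{12659 + 15909}{m + \sqrt{13164 - 9656}} = \frac{12659 + 15909}{2494 + \sqrt{13164 - 9656}} = \frac{28568}{2494 + \sqrt{3508}} = \frac{28568}{2494 + 2 \sqrt{877}}$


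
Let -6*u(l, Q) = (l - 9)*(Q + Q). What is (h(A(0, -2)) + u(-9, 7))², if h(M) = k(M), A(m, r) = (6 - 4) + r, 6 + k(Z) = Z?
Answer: 1296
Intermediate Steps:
u(l, Q) = -Q*(-9 + l)/3 (u(l, Q) = -(l - 9)*(Q + Q)/6 = -(-9 + l)*2*Q/6 = -Q*(-9 + l)/3)
k(Z) = -6 + Z
A(m, r) = 2 + r
h(M) = -6 + M
(h(A(0, -2)) + u(-9, 7))² = ((-6 + (2 - 2)) + (⅓)*7*(9 - 1*(-9)))² = ((-6 + 0) + (⅓)*7*(9 + 9))² = (-6 + (⅓)*7*18)² = (-6 + 42)² = 36² = 1296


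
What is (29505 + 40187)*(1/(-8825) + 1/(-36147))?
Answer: -3134188624/318997275 ≈ -9.8251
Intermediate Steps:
(29505 + 40187)*(1/(-8825) + 1/(-36147)) = 69692*(-1/8825 - 1/36147) = 69692*(-44972/318997275) = -3134188624/318997275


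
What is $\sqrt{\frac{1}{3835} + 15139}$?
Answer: $\frac{\sqrt{222652683110}}{3835} \approx 123.04$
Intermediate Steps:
$\sqrt{\frac{1}{3835} + 15139} = \sqrt{\frac{58058066}{3835}} = \frac{\sqrt{222652683110}}{3835}$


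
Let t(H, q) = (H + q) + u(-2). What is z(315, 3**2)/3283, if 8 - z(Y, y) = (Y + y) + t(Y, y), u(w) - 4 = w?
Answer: -642/3283 ≈ -0.19555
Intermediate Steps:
u(w) = 4 + w
t(H, q) = 2 + H + q (t(H, q) = (H + q) + (4 - 2) = (H + q) + 2 = 2 + H + q)
z(Y, y) = 6 - 2*Y - 2*y (z(Y, y) = 8 - ((Y + y) + (2 + Y + y)) = 8 - (2 + 2*Y + 2*y) = 8 + (-2 - 2*Y - 2*y) = 6 - 2*Y - 2*y)
z(315, 3**2)/3283 = (6 - 2*315 - 2*3**2)/3283 = (6 - 630 - 2*9)*(1/3283) = (6 - 630 - 18)*(1/3283) = -642*1/3283 = -642/3283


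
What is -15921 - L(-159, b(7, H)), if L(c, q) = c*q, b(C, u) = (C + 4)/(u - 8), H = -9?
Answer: -272406/17 ≈ -16024.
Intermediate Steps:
b(C, u) = (4 + C)/(-8 + u)
-15921 - L(-159, b(7, H)) = -15921 - (-159)*(4 + 7)/(-8 - 9) = -15921 - (-159)*11/(-17) = -15921 - (-159)*(-1/17*11) = -15921 - (-159)*(-11)/17 = -15921 - 1*1749/17 = -15921 - 1749/17 = -272406/17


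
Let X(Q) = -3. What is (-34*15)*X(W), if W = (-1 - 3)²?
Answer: 1530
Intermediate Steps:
W = 16 (W = (-4)² = 16)
(-34*15)*X(W) = -34*15*(-3) = -510*(-3) = 1530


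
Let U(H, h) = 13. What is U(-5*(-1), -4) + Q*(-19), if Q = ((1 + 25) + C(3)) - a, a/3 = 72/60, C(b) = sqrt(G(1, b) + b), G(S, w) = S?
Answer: -2253/5 ≈ -450.60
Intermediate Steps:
C(b) = sqrt(1 + b)
a = 18/5 (a = 3*(72/60) = 3*(72*(1/60)) = 3*(6/5) = 18/5 ≈ 3.6000)
Q = 122/5 (Q = ((1 + 25) + sqrt(1 + 3)) - 1*18/5 = (26 + sqrt(4)) - 18/5 = (26 + 2) - 18/5 = 28 - 18/5 = 122/5 ≈ 24.400)
U(-5*(-1), -4) + Q*(-19) = 13 + (122/5)*(-19) = 13 - 2318/5 = -2253/5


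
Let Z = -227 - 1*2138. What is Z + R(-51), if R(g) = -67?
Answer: -2432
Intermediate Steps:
Z = -2365 (Z = -227 - 2138 = -2365)
Z + R(-51) = -2365 - 67 = -2432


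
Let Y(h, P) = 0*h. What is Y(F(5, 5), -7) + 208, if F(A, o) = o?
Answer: 208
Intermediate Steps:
Y(h, P) = 0
Y(F(5, 5), -7) + 208 = 0 + 208 = 208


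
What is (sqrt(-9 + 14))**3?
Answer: 5*sqrt(5) ≈ 11.180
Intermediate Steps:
(sqrt(-9 + 14))**3 = (sqrt(5))**3 = 5*sqrt(5)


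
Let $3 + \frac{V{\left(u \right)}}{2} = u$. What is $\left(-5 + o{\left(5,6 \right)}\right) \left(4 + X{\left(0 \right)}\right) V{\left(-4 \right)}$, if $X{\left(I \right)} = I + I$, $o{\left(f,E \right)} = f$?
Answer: $0$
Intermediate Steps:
$X{\left(I \right)} = 2 I$
$V{\left(u \right)} = -6 + 2 u$
$\left(-5 + o{\left(5,6 \right)}\right) \left(4 + X{\left(0 \right)}\right) V{\left(-4 \right)} = \left(-5 + 5\right) \left(4 + 2 \cdot 0\right) \left(-6 + 2 \left(-4\right)\right) = 0 \left(4 + 0\right) \left(-6 - 8\right) = 0 \cdot 4 \left(-14\right) = 0 \left(-14\right) = 0$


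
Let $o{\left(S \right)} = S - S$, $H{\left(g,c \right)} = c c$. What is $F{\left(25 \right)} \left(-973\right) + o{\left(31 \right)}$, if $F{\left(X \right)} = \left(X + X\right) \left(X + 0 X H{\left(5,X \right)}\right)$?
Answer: $-1216250$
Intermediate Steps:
$H{\left(g,c \right)} = c^{2}$
$o{\left(S \right)} = 0$
$F{\left(X \right)} = 2 X^{2}$ ($F{\left(X \right)} = \left(X + X\right) \left(X + 0 X X^{2}\right) = 2 X \left(X + 0 X^{2}\right) = 2 X \left(X + 0\right) = 2 X X = 2 X^{2}$)
$F{\left(25 \right)} \left(-973\right) + o{\left(31 \right)} = 2 \cdot 25^{2} \left(-973\right) + 0 = 2 \cdot 625 \left(-973\right) + 0 = 1250 \left(-973\right) + 0 = -1216250 + 0 = -1216250$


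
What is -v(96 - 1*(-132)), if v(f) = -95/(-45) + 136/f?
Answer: -463/171 ≈ -2.7076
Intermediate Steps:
v(f) = 19/9 + 136/f (v(f) = -95*(-1/45) + 136/f = 19/9 + 136/f)
-v(96 - 1*(-132)) = -(19/9 + 136/(96 - 1*(-132))) = -(19/9 + 136/(96 + 132)) = -(19/9 + 136/228) = -(19/9 + 136*(1/228)) = -(19/9 + 34/57) = -1*463/171 = -463/171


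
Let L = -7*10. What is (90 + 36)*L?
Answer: -8820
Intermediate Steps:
L = -70
(90 + 36)*L = (90 + 36)*(-70) = 126*(-70) = -8820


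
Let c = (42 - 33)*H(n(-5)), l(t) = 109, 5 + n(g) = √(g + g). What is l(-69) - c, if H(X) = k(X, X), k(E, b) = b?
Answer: 154 - 9*I*√10 ≈ 154.0 - 28.461*I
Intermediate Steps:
n(g) = -5 + √2*√g (n(g) = -5 + √(g + g) = -5 + √(2*g) = -5 + √2*√g)
H(X) = X
c = -45 + 9*I*√10 (c = (42 - 33)*(-5 + √2*√(-5)) = 9*(-5 + √2*(I*√5)) = 9*(-5 + I*√10) = -45 + 9*I*√10 ≈ -45.0 + 28.461*I)
l(-69) - c = 109 - (-45 + 9*I*√10) = 109 + (45 - 9*I*√10) = 154 - 9*I*√10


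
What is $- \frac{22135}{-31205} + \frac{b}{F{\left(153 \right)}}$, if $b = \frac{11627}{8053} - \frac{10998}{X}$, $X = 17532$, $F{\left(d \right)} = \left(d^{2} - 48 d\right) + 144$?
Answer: $\frac{562876659184061}{793463695816518} \approx 0.70939$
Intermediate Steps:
$F{\left(d \right)} = 144 + d^{2} - 48 d$
$b = \frac{6404315}{7843622}$ ($b = \frac{11627}{8053} - \frac{10998}{17532} = 11627 \cdot \frac{1}{8053} - \frac{611}{974} = \frac{11627}{8053} - \frac{611}{974} = \frac{6404315}{7843622} \approx 0.8165$)
$- \frac{22135}{-31205} + \frac{b}{F{\left(153 \right)}} = - \frac{22135}{-31205} + \frac{6404315}{7843622 \left(144 + 153^{2} - 7344\right)} = \left(-22135\right) \left(- \frac{1}{31205}\right) + \frac{6404315}{7843622 \left(144 + 23409 - 7344\right)} = \frac{4427}{6241} + \frac{6404315}{7843622 \cdot 16209} = \frac{4427}{6241} + \frac{6404315}{7843622} \cdot \frac{1}{16209} = \frac{4427}{6241} + \frac{6404315}{127137268998} = \frac{562876659184061}{793463695816518}$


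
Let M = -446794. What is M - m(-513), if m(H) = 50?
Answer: -446844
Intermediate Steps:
M - m(-513) = -446794 - 1*50 = -446794 - 50 = -446844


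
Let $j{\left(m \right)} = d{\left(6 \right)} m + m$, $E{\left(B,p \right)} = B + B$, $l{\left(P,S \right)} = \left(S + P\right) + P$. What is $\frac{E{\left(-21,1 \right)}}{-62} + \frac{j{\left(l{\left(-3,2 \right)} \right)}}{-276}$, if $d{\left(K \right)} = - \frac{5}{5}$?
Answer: $\frac{21}{31} \approx 0.67742$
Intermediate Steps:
$l{\left(P,S \right)} = S + 2 P$ ($l{\left(P,S \right)} = \left(P + S\right) + P = S + 2 P$)
$d{\left(K \right)} = -1$ ($d{\left(K \right)} = \left(-5\right) \frac{1}{5} = -1$)
$E{\left(B,p \right)} = 2 B$
$j{\left(m \right)} = 0$ ($j{\left(m \right)} = - m + m = 0$)
$\frac{E{\left(-21,1 \right)}}{-62} + \frac{j{\left(l{\left(-3,2 \right)} \right)}}{-276} = \frac{2 \left(-21\right)}{-62} + \frac{0}{-276} = \left(-42\right) \left(- \frac{1}{62}\right) + 0 \left(- \frac{1}{276}\right) = \frac{21}{31} + 0 = \frac{21}{31}$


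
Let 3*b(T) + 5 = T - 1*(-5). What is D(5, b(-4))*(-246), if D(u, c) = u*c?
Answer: 1640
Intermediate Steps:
b(T) = T/3 (b(T) = -5/3 + (T - 1*(-5))/3 = -5/3 + (T + 5)/3 = -5/3 + (5 + T)/3 = -5/3 + (5/3 + T/3) = T/3)
D(u, c) = c*u
D(5, b(-4))*(-246) = (((1/3)*(-4))*5)*(-246) = -4/3*5*(-246) = -20/3*(-246) = 1640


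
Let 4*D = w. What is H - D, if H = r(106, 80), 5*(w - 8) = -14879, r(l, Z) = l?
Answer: 16959/20 ≈ 847.95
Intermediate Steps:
w = -14839/5 (w = 8 + (⅕)*(-14879) = 8 - 14879/5 = -14839/5 ≈ -2967.8)
H = 106
D = -14839/20 (D = (¼)*(-14839/5) = -14839/20 ≈ -741.95)
H - D = 106 - 1*(-14839/20) = 106 + 14839/20 = 16959/20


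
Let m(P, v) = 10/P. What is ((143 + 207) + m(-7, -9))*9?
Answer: 21960/7 ≈ 3137.1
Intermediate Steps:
((143 + 207) + m(-7, -9))*9 = ((143 + 207) + 10/(-7))*9 = (350 + 10*(-⅐))*9 = (350 - 10/7)*9 = (2440/7)*9 = 21960/7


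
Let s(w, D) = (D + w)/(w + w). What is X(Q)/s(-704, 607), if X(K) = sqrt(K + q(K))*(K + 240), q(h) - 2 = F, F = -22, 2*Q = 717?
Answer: 421344*sqrt(1354)/97 ≈ 1.5984e+5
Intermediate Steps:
Q = 717/2 (Q = (1/2)*717 = 717/2 ≈ 358.50)
q(h) = -20 (q(h) = 2 - 22 = -20)
s(w, D) = (D + w)/(2*w) (s(w, D) = (D + w)/((2*w)) = (D + w)*(1/(2*w)) = (D + w)/(2*w))
X(K) = sqrt(-20 + K)*(240 + K) (X(K) = sqrt(K - 20)*(K + 240) = sqrt(-20 + K)*(240 + K))
X(Q)/s(-704, 607) = (sqrt(-20 + 717/2)*(240 + 717/2))/(((1/2)*(607 - 704)/(-704))) = (sqrt(677/2)*(1197/2))/(((1/2)*(-1/704)*(-97))) = ((sqrt(1354)/2)*(1197/2))/(97/1408) = (1197*sqrt(1354)/4)*(1408/97) = 421344*sqrt(1354)/97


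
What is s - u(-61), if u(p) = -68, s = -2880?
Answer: -2812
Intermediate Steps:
s - u(-61) = -2880 - 1*(-68) = -2880 + 68 = -2812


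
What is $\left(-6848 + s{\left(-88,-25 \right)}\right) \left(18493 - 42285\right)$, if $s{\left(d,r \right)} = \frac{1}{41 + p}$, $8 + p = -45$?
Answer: $\frac{488788796}{3} \approx 1.6293 \cdot 10^{8}$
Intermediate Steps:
$p = -53$ ($p = -8 - 45 = -53$)
$s{\left(d,r \right)} = - \frac{1}{12}$ ($s{\left(d,r \right)} = \frac{1}{41 - 53} = \frac{1}{-12} = - \frac{1}{12}$)
$\left(-6848 + s{\left(-88,-25 \right)}\right) \left(18493 - 42285\right) = \left(-6848 - \frac{1}{12}\right) \left(18493 - 42285\right) = \left(- \frac{82177}{12}\right) \left(-23792\right) = \frac{488788796}{3}$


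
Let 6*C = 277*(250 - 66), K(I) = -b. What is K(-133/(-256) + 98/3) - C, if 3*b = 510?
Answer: -25994/3 ≈ -8664.7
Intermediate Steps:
b = 170 (b = (1/3)*510 = 170)
K(I) = -170 (K(I) = -1*170 = -170)
C = 25484/3 (C = (277*(250 - 66))/6 = (277*184)/6 = (1/6)*50968 = 25484/3 ≈ 8494.7)
K(-133/(-256) + 98/3) - C = -170 - 1*25484/3 = -170 - 25484/3 = -25994/3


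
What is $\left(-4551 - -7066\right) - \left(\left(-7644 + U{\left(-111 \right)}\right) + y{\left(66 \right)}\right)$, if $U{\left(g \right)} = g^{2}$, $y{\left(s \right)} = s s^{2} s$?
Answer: $-18976898$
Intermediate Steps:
$y{\left(s \right)} = s^{4}$ ($y{\left(s \right)} = s^{3} s = s^{4}$)
$\left(-4551 - -7066\right) - \left(\left(-7644 + U{\left(-111 \right)}\right) + y{\left(66 \right)}\right) = \left(-4551 - -7066\right) - \left(\left(-7644 + \left(-111\right)^{2}\right) + 66^{4}\right) = \left(-4551 + 7066\right) - \left(\left(-7644 + 12321\right) + 18974736\right) = 2515 - \left(4677 + 18974736\right) = 2515 - 18979413 = -18976898$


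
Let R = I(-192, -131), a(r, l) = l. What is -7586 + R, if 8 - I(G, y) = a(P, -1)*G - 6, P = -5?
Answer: -7764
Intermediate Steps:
I(G, y) = 14 + G (I(G, y) = 8 - (-G - 6) = 8 - (-6 - G) = 8 + (6 + G) = 14 + G)
R = -178 (R = 14 - 192 = -178)
-7586 + R = -7586 - 178 = -7764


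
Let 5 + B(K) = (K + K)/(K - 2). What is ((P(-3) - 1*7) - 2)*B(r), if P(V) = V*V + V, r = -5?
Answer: 75/7 ≈ 10.714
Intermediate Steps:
B(K) = -5 + 2*K/(-2 + K) (B(K) = -5 + (K + K)/(K - 2) = -5 + (2*K)/(-2 + K) = -5 + 2*K/(-2 + K))
P(V) = V + V² (P(V) = V² + V = V + V²)
((P(-3) - 1*7) - 2)*B(r) = ((-3*(1 - 3) - 1*7) - 2)*((10 - 3*(-5))/(-2 - 5)) = ((-3*(-2) - 7) - 2)*((10 + 15)/(-7)) = ((6 - 7) - 2)*(-⅐*25) = (-1 - 2)*(-25/7) = -3*(-25/7) = 75/7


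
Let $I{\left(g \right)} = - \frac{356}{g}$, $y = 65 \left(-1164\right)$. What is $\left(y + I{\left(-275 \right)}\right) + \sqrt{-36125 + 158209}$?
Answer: $- \frac{20806144}{275} + 2 \sqrt{30521} \approx -75309.0$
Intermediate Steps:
$y = -75660$
$\left(y + I{\left(-275 \right)}\right) + \sqrt{-36125 + 158209} = \left(-75660 - \frac{356}{-275}\right) + \sqrt{-36125 + 158209} = \left(-75660 - - \frac{356}{275}\right) + \sqrt{122084} = \left(-75660 + \frac{356}{275}\right) + 2 \sqrt{30521} = - \frac{20806144}{275} + 2 \sqrt{30521}$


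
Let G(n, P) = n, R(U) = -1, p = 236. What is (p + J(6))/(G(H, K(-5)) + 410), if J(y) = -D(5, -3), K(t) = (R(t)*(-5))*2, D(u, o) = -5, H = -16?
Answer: 241/394 ≈ 0.61168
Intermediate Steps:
K(t) = 10 (K(t) = -1*(-5)*2 = 5*2 = 10)
J(y) = 5 (J(y) = -1*(-5) = 5)
(p + J(6))/(G(H, K(-5)) + 410) = (236 + 5)/(-16 + 410) = 241/394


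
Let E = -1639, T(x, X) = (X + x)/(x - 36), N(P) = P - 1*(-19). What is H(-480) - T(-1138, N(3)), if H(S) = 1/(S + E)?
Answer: -1182989/1243853 ≈ -0.95107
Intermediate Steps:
N(P) = 19 + P (N(P) = P + 19 = 19 + P)
T(x, X) = (X + x)/(-36 + x)
H(S) = 1/(-1639 + S) (H(S) = 1/(S - 1639) = 1/(-1639 + S))
H(-480) - T(-1138, N(3)) = 1/(-1639 - 480) - ((19 + 3) - 1138)/(-36 - 1138) = 1/(-2119) - (22 - 1138)/(-1174) = -1/2119 - (-1)*(-1116)/1174 = -1/2119 - 1*558/587 = -1/2119 - 558/587 = -1182989/1243853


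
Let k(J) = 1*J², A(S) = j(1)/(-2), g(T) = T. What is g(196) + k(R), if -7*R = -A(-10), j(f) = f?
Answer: 38417/196 ≈ 196.01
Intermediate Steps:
A(S) = -½ (A(S) = 1/(-2) = 1*(-½) = -½)
R = -1/14 (R = -(-1)*(-1)/(7*2) = -⅐*½ = -1/14 ≈ -0.071429)
k(J) = J²
g(196) + k(R) = 196 + (-1/14)² = 196 + 1/196 = 38417/196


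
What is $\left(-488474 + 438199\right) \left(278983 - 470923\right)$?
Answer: $9649783500$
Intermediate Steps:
$\left(-488474 + 438199\right) \left(278983 - 470923\right) = \left(-50275\right) \left(-191940\right) = 9649783500$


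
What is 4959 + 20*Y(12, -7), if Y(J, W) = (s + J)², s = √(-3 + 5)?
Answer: 7879 + 480*√2 ≈ 8557.8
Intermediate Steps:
s = √2 ≈ 1.4142
Y(J, W) = (J + √2)² (Y(J, W) = (√2 + J)² = (J + √2)²)
4959 + 20*Y(12, -7) = 4959 + 20*(12 + √2)²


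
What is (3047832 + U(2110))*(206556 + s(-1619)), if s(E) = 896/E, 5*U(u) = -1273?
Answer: 5095751589084716/8095 ≈ 6.2949e+11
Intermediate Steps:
U(u) = -1273/5 (U(u) = (1/5)*(-1273) = -1273/5)
(3047832 + U(2110))*(206556 + s(-1619)) = (3047832 - 1273/5)*(206556 + 896/(-1619)) = 15237887*(206556 + 896*(-1/1619))/5 = 15237887*(206556 - 896/1619)/5 = (15237887/5)*(334413268/1619) = 5095751589084716/8095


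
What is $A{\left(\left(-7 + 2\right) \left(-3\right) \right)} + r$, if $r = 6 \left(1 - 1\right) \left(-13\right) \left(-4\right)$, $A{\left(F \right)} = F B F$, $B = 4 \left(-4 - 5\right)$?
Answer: $-8100$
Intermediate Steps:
$B = -36$ ($B = 4 \left(-9\right) = -36$)
$A{\left(F \right)} = - 36 F^{2}$ ($A{\left(F \right)} = F \left(-36\right) F = - 36 F F = - 36 F^{2}$)
$r = 0$ ($r = 6 \cdot 0 \left(-13\right) \left(-4\right) = 0 \left(-13\right) \left(-4\right) = 0 \left(-4\right) = 0$)
$A{\left(\left(-7 + 2\right) \left(-3\right) \right)} + r = - 36 \left(\left(-7 + 2\right) \left(-3\right)\right)^{2} + 0 = - 36 \left(\left(-5\right) \left(-3\right)\right)^{2} + 0 = - 36 \cdot 15^{2} + 0 = \left(-36\right) 225 + 0 = -8100 + 0 = -8100$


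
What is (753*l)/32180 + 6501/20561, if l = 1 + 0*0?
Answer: 224684613/661652980 ≈ 0.33958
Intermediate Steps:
l = 1 (l = 1 + 0 = 1)
(753*l)/32180 + 6501/20561 = (753*1)/32180 + 6501/20561 = 753*(1/32180) + 6501*(1/20561) = 753/32180 + 6501/20561 = 224684613/661652980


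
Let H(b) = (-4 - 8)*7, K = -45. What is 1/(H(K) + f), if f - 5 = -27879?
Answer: -1/27958 ≈ -3.5768e-5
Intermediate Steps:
f = -27874 (f = 5 - 27879 = -27874)
H(b) = -84 (H(b) = -12*7 = -84)
1/(H(K) + f) = 1/(-84 - 27874) = 1/(-27958) = -1/27958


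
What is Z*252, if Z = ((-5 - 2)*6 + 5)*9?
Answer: -83916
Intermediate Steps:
Z = -333 (Z = (-7*6 + 5)*9 = (-42 + 5)*9 = -37*9 = -333)
Z*252 = -333*252 = -83916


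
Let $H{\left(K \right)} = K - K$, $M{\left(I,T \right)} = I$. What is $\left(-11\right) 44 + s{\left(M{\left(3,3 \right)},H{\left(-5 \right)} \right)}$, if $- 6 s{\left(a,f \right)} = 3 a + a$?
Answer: $-486$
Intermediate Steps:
$H{\left(K \right)} = 0$
$s{\left(a,f \right)} = - \frac{2 a}{3}$ ($s{\left(a,f \right)} = - \frac{3 a + a}{6} = - \frac{4 a}{6} = - \frac{2 a}{3}$)
$\left(-11\right) 44 + s{\left(M{\left(3,3 \right)},H{\left(-5 \right)} \right)} = \left(-11\right) 44 - 2 = -484 - 2 = -486$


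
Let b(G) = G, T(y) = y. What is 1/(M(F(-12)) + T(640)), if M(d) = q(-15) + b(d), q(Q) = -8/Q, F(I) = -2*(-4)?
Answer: 15/9728 ≈ 0.0015419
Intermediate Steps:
F(I) = 8
M(d) = 8/15 + d (M(d) = -8/(-15) + d = -8*(-1/15) + d = 8/15 + d)
1/(M(F(-12)) + T(640)) = 1/((8/15 + 8) + 640) = 1/(128/15 + 640) = 1/(9728/15) = 15/9728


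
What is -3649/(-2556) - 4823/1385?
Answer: -7273723/3540060 ≈ -2.0547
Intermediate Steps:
-3649/(-2556) - 4823/1385 = -3649*(-1/2556) - 4823*1/1385 = 3649/2556 - 4823/1385 = -7273723/3540060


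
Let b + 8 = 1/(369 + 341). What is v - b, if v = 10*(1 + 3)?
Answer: 34079/710 ≈ 47.999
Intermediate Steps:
b = -5679/710 (b = -8 + 1/(369 + 341) = -8 + 1/710 = -5679/710 ≈ -7.9986)
v = 40 (v = 10*4 = 40)
v - b = 40 - 1*(-5679/710) = 40 + 5679/710 = 34079/710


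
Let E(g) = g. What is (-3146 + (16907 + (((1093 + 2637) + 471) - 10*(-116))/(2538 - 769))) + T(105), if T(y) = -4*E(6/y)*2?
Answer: 852171646/61915 ≈ 13764.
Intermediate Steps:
T(y) = -48/y (T(y) = -24/y*2 = -48/y)
(-3146 + (16907 + (((1093 + 2637) + 471) - 10*(-116))/(2538 - 769))) + T(105) = (-3146 + (16907 + (((1093 + 2637) + 471) - 10*(-116))/(2538 - 769))) - 48/105 = (-3146 + (16907 + ((3730 + 471) + 1160)/1769)) - 48*1/105 = (-3146 + (16907 + (4201 + 1160)*(1/1769))) - 16/35 = (-3146 + (16907 + 5361*(1/1769))) - 16/35 = (-3146 + (16907 + 5361/1769)) - 16/35 = (-3146 + 29913844/1769) - 16/35 = 24348570/1769 - 16/35 = 852171646/61915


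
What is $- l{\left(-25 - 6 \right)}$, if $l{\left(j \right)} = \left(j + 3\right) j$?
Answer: $-868$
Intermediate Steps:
$l{\left(j \right)} = j \left(3 + j\right)$ ($l{\left(j \right)} = \left(3 + j\right) j = j \left(3 + j\right)$)
$- l{\left(-25 - 6 \right)} = - \left(-25 - 6\right) \left(3 - 31\right) = - \left(-31\right) \left(3 - 31\right) = - \left(-31\right) \left(-28\right) = \left(-1\right) 868 = -868$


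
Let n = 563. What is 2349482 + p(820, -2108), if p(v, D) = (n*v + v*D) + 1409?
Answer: 1083991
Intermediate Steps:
p(v, D) = 1409 + 563*v + D*v (p(v, D) = (563*v + v*D) + 1409 = (563*v + D*v) + 1409 = 1409 + 563*v + D*v)
2349482 + p(820, -2108) = 2349482 + (1409 + 563*820 - 2108*820) = 2349482 + (1409 + 461660 - 1728560) = 2349482 - 1265491 = 1083991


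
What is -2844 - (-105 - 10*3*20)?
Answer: -2139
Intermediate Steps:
-2844 - (-105 - 10*3*20) = -2844 - (-105 - 30*20) = -2844 - (-105 - 600) = -2844 - 1*(-705) = -2844 + 705 = -2139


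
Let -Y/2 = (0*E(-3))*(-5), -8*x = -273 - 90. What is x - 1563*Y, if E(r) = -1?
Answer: 363/8 ≈ 45.375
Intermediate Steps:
x = 363/8 (x = -(-273 - 90)/8 = -1/8*(-363) = 363/8 ≈ 45.375)
Y = 0 (Y = -2*0*(-1)*(-5) = -0*(-5) = -2*0 = 0)
x - 1563*Y = 363/8 - 1563*0 = 363/8 + 0 = 363/8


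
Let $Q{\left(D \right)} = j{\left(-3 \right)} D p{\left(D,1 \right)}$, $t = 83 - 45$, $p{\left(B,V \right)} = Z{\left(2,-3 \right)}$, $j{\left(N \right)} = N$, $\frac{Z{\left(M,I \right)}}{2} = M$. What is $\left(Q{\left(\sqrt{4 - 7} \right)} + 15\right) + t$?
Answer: $53 - 12 i \sqrt{3} \approx 53.0 - 20.785 i$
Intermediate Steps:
$Z{\left(M,I \right)} = 2 M$
$p{\left(B,V \right)} = 4$ ($p{\left(B,V \right)} = 2 \cdot 2 = 4$)
$t = 38$
$Q{\left(D \right)} = - 12 D$ ($Q{\left(D \right)} = - 3 D 4 = - 12 D$)
$\left(Q{\left(\sqrt{4 - 7} \right)} + 15\right) + t = \left(- 12 \sqrt{4 - 7} + 15\right) + 38 = \left(- 12 \sqrt{-3} + 15\right) + 38 = \left(- 12 i \sqrt{3} + 15\right) + 38 = \left(15 - 12 i \sqrt{3}\right) + 38 = 53 - 12 i \sqrt{3}$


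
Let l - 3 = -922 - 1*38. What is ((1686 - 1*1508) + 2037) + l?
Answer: 1258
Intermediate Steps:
l = -957 (l = 3 + (-922 - 1*38) = 3 + (-922 - 38) = 3 - 960 = -957)
((1686 - 1*1508) + 2037) + l = ((1686 - 1*1508) + 2037) - 957 = ((1686 - 1508) + 2037) - 957 = (178 + 2037) - 957 = 2215 - 957 = 1258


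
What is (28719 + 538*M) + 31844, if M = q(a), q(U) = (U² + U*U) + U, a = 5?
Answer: 90153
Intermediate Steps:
q(U) = U + 2*U² (q(U) = (U² + U²) + U = 2*U² + U = U + 2*U²)
M = 55 (M = 5*(1 + 2*5) = 5*(1 + 10) = 5*11 = 55)
(28719 + 538*M) + 31844 = (28719 + 538*55) + 31844 = (28719 + 29590) + 31844 = 58309 + 31844 = 90153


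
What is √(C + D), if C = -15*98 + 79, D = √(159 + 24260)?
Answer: √(-1391 + √24419) ≈ 35.139*I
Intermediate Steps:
D = √24419 ≈ 156.27
C = -1391 (C = -1470 + 79 = -1391)
√(C + D) = √(-1391 + √24419)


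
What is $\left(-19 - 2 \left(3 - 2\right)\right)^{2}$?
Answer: $441$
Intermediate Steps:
$\left(-19 - 2 \left(3 - 2\right)\right)^{2} = \left(-19 - 2\right)^{2} = \left(-21\right)^{2} = 441$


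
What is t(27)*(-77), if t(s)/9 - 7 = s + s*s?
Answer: -528759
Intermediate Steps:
t(s) = 63 + 9*s + 9*s² (t(s) = 63 + 9*(s + s*s) = 63 + 9*(s + s²) = 63 + (9*s + 9*s²) = 63 + 9*s + 9*s²)
t(27)*(-77) = (63 + 9*27 + 9*27²)*(-77) = (63 + 243 + 9*729)*(-77) = (63 + 243 + 6561)*(-77) = 6867*(-77) = -528759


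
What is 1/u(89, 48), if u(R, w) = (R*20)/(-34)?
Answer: -17/890 ≈ -0.019101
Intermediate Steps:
u(R, w) = -10*R/17 (u(R, w) = (20*R)*(-1/34) = -10*R/17)
1/u(89, 48) = 1/(-10/17*89) = 1/(-890/17) = -17/890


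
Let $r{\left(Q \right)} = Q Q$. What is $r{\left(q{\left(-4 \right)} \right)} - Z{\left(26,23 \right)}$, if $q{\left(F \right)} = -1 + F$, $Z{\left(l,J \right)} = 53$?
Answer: $-28$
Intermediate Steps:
$r{\left(Q \right)} = Q^{2}$
$r{\left(q{\left(-4 \right)} \right)} - Z{\left(26,23 \right)} = \left(-1 - 4\right)^{2} - 53 = \left(-5\right)^{2} - 53 = 25 - 53 = -28$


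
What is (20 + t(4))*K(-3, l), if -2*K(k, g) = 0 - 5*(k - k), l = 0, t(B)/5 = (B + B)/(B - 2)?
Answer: 0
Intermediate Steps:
t(B) = 10*B/(-2 + B) (t(B) = 5*((B + B)/(B - 2)) = 5*((2*B)/(-2 + B)) = 5*(2*B/(-2 + B)) = 10*B/(-2 + B))
K(k, g) = 0 (K(k, g) = -(0 - 5*(k - k))/2 = -(0 - 5*0)/2 = -(0 + 0)/2 = -½*0 = 0)
(20 + t(4))*K(-3, l) = (20 + 10*4/(-2 + 4))*0 = (20 + 10*4/2)*0 = (20 + 10*4*(½))*0 = (20 + 20)*0 = 40*0 = 0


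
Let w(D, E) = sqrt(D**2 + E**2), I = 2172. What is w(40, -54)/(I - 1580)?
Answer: sqrt(1129)/296 ≈ 0.11352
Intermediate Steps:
w(40, -54)/(I - 1580) = sqrt(40**2 + (-54)**2)/(2172 - 1580) = sqrt(1600 + 2916)/592 = sqrt(4516)*(1/592) = (2*sqrt(1129))*(1/592) = sqrt(1129)/296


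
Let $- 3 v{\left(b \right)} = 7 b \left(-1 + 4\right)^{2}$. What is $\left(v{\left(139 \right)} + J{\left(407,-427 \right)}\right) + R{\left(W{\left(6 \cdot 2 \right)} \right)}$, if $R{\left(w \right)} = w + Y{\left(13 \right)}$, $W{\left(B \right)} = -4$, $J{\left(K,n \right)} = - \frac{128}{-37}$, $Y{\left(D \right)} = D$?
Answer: $- \frac{107542}{37} \approx -2906.5$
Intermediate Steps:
$J{\left(K,n \right)} = \frac{128}{37}$ ($J{\left(K,n \right)} = \left(-128\right) \left(- \frac{1}{37}\right) = \frac{128}{37}$)
$v{\left(b \right)} = - 21 b$ ($v{\left(b \right)} = - \frac{7 b \left(-1 + 4\right)^{2}}{3} = - \frac{7 b 3^{2}}{3} = - \frac{7 b 9}{3} = - \frac{63 b}{3} = - 21 b$)
$R{\left(w \right)} = 13 + w$ ($R{\left(w \right)} = w + 13 = 13 + w$)
$\left(v{\left(139 \right)} + J{\left(407,-427 \right)}\right) + R{\left(W{\left(6 \cdot 2 \right)} \right)} = \left(\left(-21\right) 139 + \frac{128}{37}\right) + \left(13 - 4\right) = \left(-2919 + \frac{128}{37}\right) + 9 = - \frac{107875}{37} + 9 = - \frac{107542}{37}$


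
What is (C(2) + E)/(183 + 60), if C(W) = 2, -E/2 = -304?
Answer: 610/243 ≈ 2.5103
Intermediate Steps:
E = 608 (E = -2*(-304) = 608)
(C(2) + E)/(183 + 60) = (2 + 608)/(183 + 60) = 610/243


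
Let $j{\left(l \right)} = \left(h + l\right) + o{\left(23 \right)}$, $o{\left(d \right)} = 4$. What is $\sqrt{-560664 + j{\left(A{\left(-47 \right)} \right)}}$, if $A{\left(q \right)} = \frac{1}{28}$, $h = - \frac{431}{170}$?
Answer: $\frac{i \sqrt{793954165655}}{1190} \approx 748.77 i$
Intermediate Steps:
$h = - \frac{431}{170}$ ($h = \left(-431\right) \frac{1}{170} = - \frac{431}{170} \approx -2.5353$)
$A{\left(q \right)} = \frac{1}{28}$
$j{\left(l \right)} = \frac{249}{170} + l$ ($j{\left(l \right)} = \left(- \frac{431}{170} + l\right) + 4 = \frac{249}{170} + l$)
$\sqrt{-560664 + j{\left(A{\left(-47 \right)} \right)}} = \sqrt{-560664 + \left(\frac{249}{170} + \frac{1}{28}\right)} = \sqrt{-560664 + \frac{3571}{2380}} = \sqrt{- \frac{1334376749}{2380}} = \frac{i \sqrt{793954165655}}{1190}$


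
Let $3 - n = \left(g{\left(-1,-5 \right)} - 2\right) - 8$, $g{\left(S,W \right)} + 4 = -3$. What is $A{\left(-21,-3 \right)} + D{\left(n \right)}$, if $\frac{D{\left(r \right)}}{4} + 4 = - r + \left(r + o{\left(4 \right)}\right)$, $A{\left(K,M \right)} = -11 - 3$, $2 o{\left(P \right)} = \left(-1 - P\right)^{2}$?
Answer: $20$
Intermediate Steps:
$g{\left(S,W \right)} = -7$ ($g{\left(S,W \right)} = -4 - 3 = -7$)
$o{\left(P \right)} = \frac{\left(-1 - P\right)^{2}}{2}$
$A{\left(K,M \right)} = -14$
$n = 20$ ($n = 3 - \left(\left(-7 - 2\right) - 8\right) = 3 - \left(-9 - 8\right) = 3 - -17 = 3 + 17 = 20$)
$D{\left(r \right)} = 34$ ($D{\left(r \right)} = -16 + 4 \left(- r + \left(r + \frac{\left(1 + 4\right)^{2}}{2}\right)\right) = -16 + 4 \left(- r + \left(r + \frac{5^{2}}{2}\right)\right) = -16 + 4 \left(- r + \left(r + \frac{1}{2} \cdot 25\right)\right) = -16 + 4 \left(- r + \left(r + \frac{25}{2}\right)\right) = -16 + 4 \left(- r + \left(\frac{25}{2} + r\right)\right) = -16 + 4 \cdot \frac{25}{2} = -16 + 50 = 34$)
$A{\left(-21,-3 \right)} + D{\left(n \right)} = -14 + 34 = 20$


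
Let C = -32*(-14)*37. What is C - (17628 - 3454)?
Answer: 2402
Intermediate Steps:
C = 16576 (C = 448*37 = 16576)
C - (17628 - 3454) = 16576 - (17628 - 3454) = 16576 - 1*14174 = 16576 - 14174 = 2402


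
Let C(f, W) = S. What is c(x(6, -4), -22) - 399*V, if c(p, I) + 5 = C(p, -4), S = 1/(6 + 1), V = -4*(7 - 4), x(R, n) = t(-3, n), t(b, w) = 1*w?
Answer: 33482/7 ≈ 4783.1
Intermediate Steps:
t(b, w) = w
x(R, n) = n
V = -12 (V = -4*3 = -12)
S = ⅐ (S = 1/7 = ⅐ ≈ 0.14286)
C(f, W) = ⅐
c(p, I) = -34/7 (c(p, I) = -5 + ⅐ = -34/7)
c(x(6, -4), -22) - 399*V = -34/7 - 399*(-12) = -34/7 + 4788 = 33482/7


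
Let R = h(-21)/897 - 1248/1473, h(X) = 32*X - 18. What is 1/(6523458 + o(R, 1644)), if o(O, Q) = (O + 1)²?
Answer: 40742689/265783235982787 ≈ 1.5329e-7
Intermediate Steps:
h(X) = -18 + 32*X
R = -10318/6383 (R = (-18 + 32*(-21))/897 - 1248/1473 = (-18 - 672)*(1/897) - 1248*1/1473 = -690*1/897 - 416/491 = -10/13 - 416/491 = -10318/6383 ≈ -1.6165)
o(O, Q) = (1 + O)²
1/(6523458 + o(R, 1644)) = 1/(6523458 + (1 - 10318/6383)²) = 1/(6523458 + (-3935/6383)²) = 1/(6523458 + 15484225/40742689) = 1/(265783235982787/40742689) = 40742689/265783235982787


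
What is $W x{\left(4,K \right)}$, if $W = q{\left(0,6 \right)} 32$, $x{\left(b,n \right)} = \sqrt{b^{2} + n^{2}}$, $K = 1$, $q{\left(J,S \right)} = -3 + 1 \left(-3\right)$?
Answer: $- 192 \sqrt{17} \approx -791.64$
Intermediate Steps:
$q{\left(J,S \right)} = -6$ ($q{\left(J,S \right)} = -3 - 3 = -6$)
$W = -192$ ($W = \left(-6\right) 32 = -192$)
$W x{\left(4,K \right)} = - 192 \sqrt{4^{2} + 1^{2}} = - 192 \sqrt{16 + 1} = - 192 \sqrt{17}$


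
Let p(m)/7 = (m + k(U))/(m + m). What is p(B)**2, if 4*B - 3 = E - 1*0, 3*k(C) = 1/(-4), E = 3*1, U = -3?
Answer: 14161/1296 ≈ 10.927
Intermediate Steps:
E = 3
k(C) = -1/12 (k(C) = (1/(-4))/3 = (1*(-1/4))/3 = (1/3)*(-1/4) = -1/12)
B = 3/2 (B = 3/4 + (3 - 1*0)/4 = 3/4 + (3 + 0)/4 = 3/4 + (1/4)*3 = 3/4 + 3/4 = 3/2 ≈ 1.5000)
p(m) = 7*(-1/12 + m)/(2*m) (p(m) = 7*((m - 1/12)/(m + m)) = 7*((-1/12 + m)/((2*m))) = 7*((-1/12 + m)*(1/(2*m))) = 7*((-1/12 + m)/(2*m)) = 7*(-1/12 + m)/(2*m))
p(B)**2 = (7*(-1 + 12*(3/2))/(24*(3/2)))**2 = ((7/24)*(2/3)*(-1 + 18))**2 = ((7/24)*(2/3)*17)**2 = (119/36)**2 = 14161/1296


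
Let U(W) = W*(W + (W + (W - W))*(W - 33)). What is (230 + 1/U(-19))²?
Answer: 17931235851841/338964921 ≈ 52900.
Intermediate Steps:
U(W) = W*(W + W*(-33 + W)) (U(W) = W*(W + (W + 0)*(-33 + W)) = W*(W + W*(-33 + W)))
(230 + 1/U(-19))² = (230 + 1/((-19)²*(-32 - 19)))² = (230 + 1/(361*(-51)))² = (230 + 1/(-18411))² = (230 - 1/18411)² = (4234529/18411)² = 17931235851841/338964921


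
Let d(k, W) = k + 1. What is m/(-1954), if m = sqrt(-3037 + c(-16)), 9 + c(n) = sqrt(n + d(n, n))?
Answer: -sqrt(-3046 + I*sqrt(31))/1954 ≈ -2.5814e-5 - 0.028245*I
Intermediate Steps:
d(k, W) = 1 + k
c(n) = -9 + sqrt(1 + 2*n) (c(n) = -9 + sqrt(n + (1 + n)) = -9 + sqrt(1 + 2*n))
m = sqrt(-3046 + I*sqrt(31)) (m = sqrt(-3037 + (-9 + sqrt(1 + 2*(-16)))) = sqrt(-3037 + (-9 + sqrt(1 - 32))) = sqrt(-3037 + (-9 + sqrt(-31))) = sqrt(-3037 + (-9 + I*sqrt(31))) = sqrt(-3046 + I*sqrt(31)) ≈ 0.0504 + 55.191*I)
m/(-1954) = sqrt(-3046 + I*sqrt(31))/(-1954) = sqrt(-3046 + I*sqrt(31))*(-1/1954) = -sqrt(-3046 + I*sqrt(31))/1954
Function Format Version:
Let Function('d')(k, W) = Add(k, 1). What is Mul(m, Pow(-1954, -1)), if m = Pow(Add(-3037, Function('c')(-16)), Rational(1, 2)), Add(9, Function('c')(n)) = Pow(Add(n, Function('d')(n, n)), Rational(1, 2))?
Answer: Mul(Rational(-1, 1954), Pow(Add(-3046, Mul(I, Pow(31, Rational(1, 2)))), Rational(1, 2))) ≈ Add(-2.5814e-5, Mul(-0.028245, I))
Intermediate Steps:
Function('d')(k, W) = Add(1, k)
Function('c')(n) = Add(-9, Pow(Add(1, Mul(2, n)), Rational(1, 2))) (Function('c')(n) = Add(-9, Pow(Add(n, Add(1, n)), Rational(1, 2))) = Add(-9, Pow(Add(1, Mul(2, n)), Rational(1, 2))))
m = Pow(Add(-3046, Mul(I, Pow(31, Rational(1, 2)))), Rational(1, 2)) (m = Pow(Add(-3037, Add(-9, Pow(Add(1, Mul(2, -16)), Rational(1, 2)))), Rational(1, 2)) = Pow(Add(-3037, Add(-9, Pow(Add(1, -32), Rational(1, 2)))), Rational(1, 2)) = Pow(Add(-3037, Add(-9, Pow(-31, Rational(1, 2)))), Rational(1, 2)) = Pow(Add(-3037, Add(-9, Mul(I, Pow(31, Rational(1, 2))))), Rational(1, 2)) = Pow(Add(-3046, Mul(I, Pow(31, Rational(1, 2)))), Rational(1, 2)) ≈ Add(0.0504, Mul(55.191, I)))
Mul(m, Pow(-1954, -1)) = Mul(Pow(Add(-3046, Mul(I, Pow(31, Rational(1, 2)))), Rational(1, 2)), Pow(-1954, -1)) = Mul(Pow(Add(-3046, Mul(I, Pow(31, Rational(1, 2)))), Rational(1, 2)), Rational(-1, 1954)) = Mul(Rational(-1, 1954), Pow(Add(-3046, Mul(I, Pow(31, Rational(1, 2)))), Rational(1, 2)))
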